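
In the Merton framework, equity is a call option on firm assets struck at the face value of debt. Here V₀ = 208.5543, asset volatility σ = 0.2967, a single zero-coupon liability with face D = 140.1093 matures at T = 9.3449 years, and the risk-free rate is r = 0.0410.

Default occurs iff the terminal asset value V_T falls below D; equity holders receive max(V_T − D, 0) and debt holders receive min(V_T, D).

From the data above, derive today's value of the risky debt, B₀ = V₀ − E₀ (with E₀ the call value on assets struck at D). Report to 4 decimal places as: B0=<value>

With assets at 208.5543 and a single debt payment of 140.1093 at 9.3449 years:
d₁ = [ln(V₀/D) + (r + σ²/2)T] / (σ√T)
   = [ln(208.5543/140.1093) + (0.0410 + 0.5·0.2967²)·9.3449] / (0.2967·√9.3449)
   = [0.397777 + 0.794461] / 0.906995 = 1.314492
d₂ = d₁ − σ√T = 1.314492 − 0.906995 = 0.407497
N(d₁) = 0.905660,  N(d₂) = 0.658178,  e^(−rT) = 0.681717
E₀ = V₀·N(d₁) − D·e^(−rT)·N(d₂)
   = 208.5543·0.905660 − 140.1093·0.681717·0.658178 = 126.013381
B₀ = V₀ − E₀ = 208.5543 − 126.013381 = 82.540919

B0=82.5409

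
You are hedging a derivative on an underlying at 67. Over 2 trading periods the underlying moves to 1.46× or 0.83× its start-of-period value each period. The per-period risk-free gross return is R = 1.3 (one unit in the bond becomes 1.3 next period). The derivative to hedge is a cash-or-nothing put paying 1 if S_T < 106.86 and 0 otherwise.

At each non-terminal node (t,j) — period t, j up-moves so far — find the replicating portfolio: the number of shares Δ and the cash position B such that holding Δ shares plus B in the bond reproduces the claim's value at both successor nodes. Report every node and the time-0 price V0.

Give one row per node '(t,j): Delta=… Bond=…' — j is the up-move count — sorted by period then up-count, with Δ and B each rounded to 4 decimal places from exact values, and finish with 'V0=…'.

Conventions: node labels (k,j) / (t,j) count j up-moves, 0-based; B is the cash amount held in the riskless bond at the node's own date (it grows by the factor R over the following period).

(0,0): Delta=-0.0136 Bond=1.1733
(1,0): Delta=0.0000 Bond=0.7692
(1,1): Delta=-0.0162 Bond=1.7827
V0=0.2624

Under the risk-neutral measure, an up-move has probability p* = (R−d)/(u−d) = 0.7460 and values discount at R = 1.3.
At maturity the claim pays: V(2,0)=1.0000, V(2,1)=1.0000, V(2,2)=0.0000
Node (1,0) S=55.6100: V=(p*·1.0000+(1−p*)·1.0000)/1.3=0.7692; Δ=(1.0000−1.0000)/(81.1906−46.1563)=0.0000; B=V−Δ·S=0.7692
Node (1,1) S=97.8200: V=(p*·0.0000+(1−p*)·1.0000)/1.3=0.1954; Δ=(0.0000−1.0000)/(142.8172−81.1906)=-0.0162; B=V−Δ·S=1.7827
Node (0,0) S=67.0000: V=(p*·0.1954+(1−p*)·0.7692)/1.3=0.2624; Δ=(0.1954−0.7692)/(97.8200−55.6100)=-0.0136; B=V−Δ·S=1.1733
Check: Δ(0,0)·S0 + B(0,0) = 0.2624 = V0.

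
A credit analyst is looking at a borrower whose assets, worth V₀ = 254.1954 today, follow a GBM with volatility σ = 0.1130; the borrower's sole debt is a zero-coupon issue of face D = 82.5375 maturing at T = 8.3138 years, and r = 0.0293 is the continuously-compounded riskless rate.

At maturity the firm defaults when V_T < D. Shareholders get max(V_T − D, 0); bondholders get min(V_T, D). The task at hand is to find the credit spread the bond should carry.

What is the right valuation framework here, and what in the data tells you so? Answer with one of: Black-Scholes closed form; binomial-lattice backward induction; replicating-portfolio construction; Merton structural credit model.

framework: Merton structural credit model

Key observation: the asked-for credit quantity lives on the firm's capital structure — asset value, asset volatility, debt face 82.5375 — which is the structural model's domain.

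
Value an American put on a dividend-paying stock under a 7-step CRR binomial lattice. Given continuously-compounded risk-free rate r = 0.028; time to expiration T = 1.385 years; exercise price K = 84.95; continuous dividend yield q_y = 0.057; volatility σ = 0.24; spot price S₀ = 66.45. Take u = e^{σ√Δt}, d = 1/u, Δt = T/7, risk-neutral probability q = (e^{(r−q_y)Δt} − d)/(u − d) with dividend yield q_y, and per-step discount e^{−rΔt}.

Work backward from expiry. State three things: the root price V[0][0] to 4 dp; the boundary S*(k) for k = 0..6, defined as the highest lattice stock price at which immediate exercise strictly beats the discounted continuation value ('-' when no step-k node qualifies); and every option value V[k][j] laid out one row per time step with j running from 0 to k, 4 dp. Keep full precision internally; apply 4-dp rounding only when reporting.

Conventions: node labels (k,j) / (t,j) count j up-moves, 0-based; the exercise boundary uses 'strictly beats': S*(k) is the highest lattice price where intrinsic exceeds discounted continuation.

Δt=0.19786  u=1.11266  d=0.89875  q=0.44659  discount=0.99448
step 7 (expiry): payoffs max(K−S,0) = 53.4758 45.9845 36.7101 25.2283 11.0137 0.0000 0.0000 0.0000
step 6: (k=6,j=0): S=35.0201, K−S=49.9299, hold=49.8533 ⇒ V=49.9299 exercise | (k=6,j=1): S=43.3554, K−S=41.5946, hold=41.6115 ⇒ V=41.6115 continue | (k=6,j=2): S=53.6746, K−S=31.2754, hold=31.4080 ⇒ V=31.4080 continue | (k=6,j=3): S=66.4500, K−S=18.5000, hold=18.7759 ⇒ V=18.7759 continue | (k=6,j=4): S=82.2661, K−S=2.6839, hold=6.0614 ⇒ V=6.0614 continue | (k=6,j=5): S=101.8467, K−S=0.0000, hold=0.0000 ⇒ V=0.0000 continue | (k=6,j=6): S=126.0878, K−S=0.0000, hold=0.0000 ⇒ V=0.0000 continue  boundary S*=35.0201
step 5: (k=5,j=0): S=38.9655, K−S=45.9845, hold=45.9597 ⇒ V=45.9845 exercise | (k=5,j=1): S=48.2399, K−S=36.7101, hold=36.8500 ⇒ V=36.8500 continue | (k=5,j=2): S=59.7217, K−S=25.2283, hold=25.6243 ⇒ V=25.6243 continue | (k=5,j=3): S=73.9363, K−S=11.0137, hold=13.0254 ⇒ V=13.0254 continue | (k=5,j=4): S=91.5343, K−S=0.0000, hold=3.3359 ⇒ V=3.3359 continue | (k=5,j=5): S=113.3209, K−S=0.0000, hold=0.0000 ⇒ V=0.0000 continue  boundary S*=38.9655
step 4: (k=4,j=0): S=43.3554, K−S=41.5946, hold=41.6736 ⇒ V=41.6736 continue | (k=4,j=1): S=53.6746, K−S=31.2754, hold=31.6608 ⇒ V=31.6608 continue | (k=4,j=2): S=66.4500, K−S=18.5000, hold=19.8872 ⇒ V=19.8872 continue | (k=4,j=3): S=82.2661, K−S=2.6839, hold=8.6501 ⇒ V=8.6501 continue | (k=4,j=4): S=101.8467, K−S=0.0000, hold=1.8359 ⇒ V=1.8359 continue  boundary S*=-
step 3: (k=3,j=0): S=48.2399, K−S=36.7101, hold=36.9965 ⇒ V=36.9965 continue | (k=3,j=1): S=59.7217, K−S=25.2283, hold=26.2570 ⇒ V=26.2570 continue | (k=3,j=2): S=73.9363, K−S=11.0137, hold=14.7867 ⇒ V=14.7867 continue | (k=3,j=3): S=91.5343, K−S=0.0000, hold=5.5760 ⇒ V=5.5760 continue  boundary S*=-
step 2: (k=2,j=0): S=53.6746, K−S=31.2754, hold=32.0224 ⇒ V=32.0224 continue | (k=2,j=1): S=66.4500, K−S=18.5000, hold=21.0177 ⇒ V=21.0177 continue | (k=2,j=2): S=82.2661, K−S=2.6839, hold=10.6143 ⇒ V=10.6143 continue  boundary S*=-
step 1: (k=1,j=0): S=59.7217, K−S=25.2283, hold=26.9580 ⇒ V=26.9580 continue | (k=1,j=1): S=73.9363, K−S=11.0137, hold=16.2812 ⇒ V=16.2812 continue  boundary S*=-
step 0: (k=0,j=0): S=66.4500, K−S=18.5000, hold=22.0673 ⇒ V=22.0673 continue  boundary S*=-

price = 22.0673
boundary = - - - - - 38.9655 35.0201
tree:
22.0673
26.9580 16.2812
32.0224 21.0177 10.6143
36.9965 26.2570 14.7867 5.5760
41.6736 31.6608 19.8872 8.6501 1.8359
45.9845 36.8500 25.6243 13.0254 3.3359 0.0000
49.9299 41.6115 31.4080 18.7759 6.0614 0.0000 0.0000
53.4758 45.9845 36.7101 25.2283 11.0137 0.0000 0.0000 0.0000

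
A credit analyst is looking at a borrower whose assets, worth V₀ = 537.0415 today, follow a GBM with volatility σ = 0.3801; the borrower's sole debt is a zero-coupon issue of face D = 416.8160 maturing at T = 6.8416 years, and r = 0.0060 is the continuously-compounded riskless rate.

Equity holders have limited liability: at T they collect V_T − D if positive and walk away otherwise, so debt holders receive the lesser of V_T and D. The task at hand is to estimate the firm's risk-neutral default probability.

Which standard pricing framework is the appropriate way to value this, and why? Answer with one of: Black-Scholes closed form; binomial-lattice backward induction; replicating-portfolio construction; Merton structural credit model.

framework: Merton structural credit model

Key observation: assets follow a GBM and default happens iff V_T < 416.8160; valuing claims on that split (equity as a call, risky debt as the residual) is the structural model's definition.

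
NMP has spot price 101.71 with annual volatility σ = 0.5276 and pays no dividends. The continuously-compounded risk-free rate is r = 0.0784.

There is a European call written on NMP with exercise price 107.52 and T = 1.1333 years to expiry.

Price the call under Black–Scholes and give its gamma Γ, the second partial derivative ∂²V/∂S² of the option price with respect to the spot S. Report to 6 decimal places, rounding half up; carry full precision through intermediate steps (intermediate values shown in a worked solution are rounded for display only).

σ√T = 0.5276·√1.1333 = 0.561665
d₁ = (ln(S/K) + (r+σ²/2)T) / (σ√T) = (ln(101.71/107.52) + (0.0784+0.5276²/2)·1.1333) / 0.561665 = (-0.055551 + 0.246584) / 0.561665 = 0.340119
d₂ = d₁ − σ√T = 0.340119 − 0.561665 = -0.221545
e^{−rT} = 0.914982
N(d₁) = 0.633117,  N(d₂) = 0.412334
Call price V = S·N(d₁) − K·e^{−rT}·N(d₂) = 64.394303 − 40.564950 = 23.829353
φ(d₁) = (1/√(2π))·e^{−d₁²/2} = 0.376522
Γ = φ(d₁) / (S·σ·√T) = 0.006591

price = 23.829353
Γ = 0.006591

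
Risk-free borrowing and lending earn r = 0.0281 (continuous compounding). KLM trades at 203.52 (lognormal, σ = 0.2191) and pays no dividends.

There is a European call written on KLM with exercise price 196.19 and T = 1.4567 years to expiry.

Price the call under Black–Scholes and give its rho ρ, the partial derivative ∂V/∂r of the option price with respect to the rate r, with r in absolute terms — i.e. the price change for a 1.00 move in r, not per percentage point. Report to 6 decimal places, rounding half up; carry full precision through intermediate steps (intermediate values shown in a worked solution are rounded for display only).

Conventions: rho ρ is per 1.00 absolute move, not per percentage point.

price = 29.083811
ρ = 154.738652

σ√T = 0.2191·√1.4567 = 0.264440
d₁ = (ln(S/K) + (r+σ²/2)T) / (σ√T) = (ln(203.52/196.19) + (0.0281+0.2191²/2)·1.4567) / 0.264440 = (0.036681 + 0.075898) / 0.264440 = 0.425723
d₂ = d₁ − σ√T = 0.425723 − 0.264440 = 0.161283
e^{−rT} = 0.959893
N(d₁) = 0.664845,  N(d₂) = 0.564065
Call price V = S·N(d₁) − K·e^{−rT}·N(d₂) = 135.309288 − 106.225477 = 29.083811
ρ = K·T·e^{−rT}·N(d₂) = 154.738652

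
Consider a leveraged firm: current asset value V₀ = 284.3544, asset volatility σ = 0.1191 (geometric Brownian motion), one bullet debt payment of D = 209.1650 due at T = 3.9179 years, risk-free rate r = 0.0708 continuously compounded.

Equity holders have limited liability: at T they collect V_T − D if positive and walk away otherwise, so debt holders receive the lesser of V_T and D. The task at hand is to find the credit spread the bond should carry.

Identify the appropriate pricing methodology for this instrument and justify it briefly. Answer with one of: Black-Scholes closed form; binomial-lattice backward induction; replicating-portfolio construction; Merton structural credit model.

Key observation: the question is about default risk generated by asset-value dynamics against a debt face of 209.1650 — the structural framework prices exactly that.

framework: Merton structural credit model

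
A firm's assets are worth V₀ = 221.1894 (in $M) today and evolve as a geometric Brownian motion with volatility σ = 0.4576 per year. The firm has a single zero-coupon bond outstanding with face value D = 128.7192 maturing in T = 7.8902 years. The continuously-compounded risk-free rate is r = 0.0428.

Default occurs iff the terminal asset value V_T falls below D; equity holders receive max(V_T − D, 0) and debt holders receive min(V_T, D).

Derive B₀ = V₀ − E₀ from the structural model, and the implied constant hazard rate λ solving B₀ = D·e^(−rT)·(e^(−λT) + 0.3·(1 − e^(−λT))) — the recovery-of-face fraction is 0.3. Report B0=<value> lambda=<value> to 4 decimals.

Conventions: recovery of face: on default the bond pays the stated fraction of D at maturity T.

Equity is a call on the firm's assets struck at D = 128.7192:
d₁ = [ln(V₀/D) + (r + σ²/2)T] / (σ√T)
   = [ln(221.1894/128.7192) + (0.0428 + 0.5·0.4576²)·7.8902] / (0.4576·√7.8902)
   = [0.541386 + 1.163796] / 1.285376 = 1.326602
d₂ = d₁ − σ√T = 1.326602 − 1.285376 = 0.041226
N(d₁) = 0.907680,  N(d₂) = 0.516442,  e^(−rT) = 0.713409
E₀ = V₀·N(d₁) − D·e^(−rT)·N(d₂)
   = 221.1894·0.907680 − 128.7192·0.713409·0.516442 = 153.344553
B₀ = V₀ − E₀ = 221.1894 − 153.344553 = 67.844847
e^(−λT) = (B₀·e^(rT)/D − 0.3)/(1 − 0.3) = (67.8448·1.401721/128.7192 − 0.3)/0.7 = 0.62687619
λ = −ln(0.62687619)/7.8902 = 0.059188

B0=67.8448 lambda=0.0592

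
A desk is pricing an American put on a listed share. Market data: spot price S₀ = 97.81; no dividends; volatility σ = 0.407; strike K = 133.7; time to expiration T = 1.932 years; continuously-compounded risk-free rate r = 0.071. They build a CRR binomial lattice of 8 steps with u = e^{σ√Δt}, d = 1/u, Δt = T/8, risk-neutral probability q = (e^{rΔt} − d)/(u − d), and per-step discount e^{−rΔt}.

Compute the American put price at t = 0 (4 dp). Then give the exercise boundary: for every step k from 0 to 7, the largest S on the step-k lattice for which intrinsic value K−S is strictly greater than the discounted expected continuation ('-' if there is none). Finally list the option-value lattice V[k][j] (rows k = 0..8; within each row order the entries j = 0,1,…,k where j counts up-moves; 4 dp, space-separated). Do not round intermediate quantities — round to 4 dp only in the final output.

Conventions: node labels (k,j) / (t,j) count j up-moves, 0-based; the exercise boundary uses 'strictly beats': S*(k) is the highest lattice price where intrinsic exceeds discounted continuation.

Δt=0.24150, u=1.22142, d=0.81872, q=0.49311, disc=e^(-rΔt)=0.98300
k=8 terminal: V=max(K-S,0) → 113.9542 104.2421 89.7530 68.1374 35.8900 0.0000 0.0000 0.0000 0.0000
k=7: j=0 S=24.1179 intr=109.5821 cont=107.3092 V=109.5821[EX]; j=1 S=35.9804 intr=97.7196 cont=95.4467 V=97.7196[EX]; j=2 S=53.6776 intr=80.0224 cont=77.7495 V=80.0224[EX]; j=3 S=80.0792 intr=53.6208 cont=51.3478 V=53.6208[EX]; j=4 S=119.4667 intr=14.2333 cont=17.8830 V=17.8830[hold]; j=5 S=178.2271 intr=0.0000 cont=0.0000 V=0.0000[hold]; j=6 S=265.8892 intr=0.0000 cont=0.0000 V=0.0000[hold]; j=7 S=396.6685 intr=0.0000 cont=0.0000 V=0.0000[hold]  S*(7)=80.0792
k=6: j=0 S=29.4579 intr=104.2421 cont=101.9691 V=104.2421[EX]; j=1 S=43.9470 intr=89.7530 cont=87.4800 V=89.7530[EX]; j=2 S=65.5626 intr=68.1374 cont=65.8644 V=68.1374[EX]; j=3 S=97.8100 intr=35.8900 cont=35.3862 V=35.8900[EX]; j=4 S=145.9185 intr=0.0000 cont=8.9106 V=8.9106[hold]; j=5 S=217.6894 intr=0.0000 cont=0.0000 V=0.0000[hold]; j=6 S=324.7613 intr=0.0000 cont=0.0000 V=0.0000[hold]  S*(6)=97.8100
k=5: j=0 S=35.9804 intr=97.7196 cont=95.4467 V=97.7196[EX]; j=1 S=53.6776 intr=80.0224 cont=77.7495 V=80.0224[EX]; j=2 S=80.0792 intr=53.6208 cont=51.3478 V=53.6208[EX]; j=3 S=119.4667 intr=14.2333 cont=22.2022 V=22.2022[hold]; j=4 S=178.2271 intr=0.0000 cont=4.4399 V=4.4399[hold]; j=5 S=265.8892 intr=0.0000 cont=0.0000 V=0.0000[hold]  S*(5)=80.0792
k=4: j=0 S=43.9470 intr=89.7530 cont=87.4800 V=89.7530[EX]; j=1 S=65.5626 intr=68.1374 cont=65.8644 V=68.1374[EX]; j=2 S=97.8100 intr=35.8900 cont=37.4798 V=37.4798[hold]; j=3 S=145.9185 intr=0.0000 cont=13.2149 V=13.2149[hold]; j=4 S=217.6894 intr=0.0000 cont=2.2123 V=2.2123[hold]  S*(4)=65.5626
k=3: j=0 S=53.6776 intr=80.0224 cont=77.7495 V=80.0224[EX]; j=1 S=80.0792 intr=53.6208 cont=52.1185 V=53.6208[EX]; j=2 S=119.4667 intr=14.2333 cont=25.0808 V=25.0808[hold]; j=3 S=178.2271 intr=0.0000 cont=7.6570 V=7.6570[hold]  S*(3)=80.0792
k=2: j=0 S=65.5626 intr=68.1374 cont=65.8644 V=68.1374[EX]; j=1 S=97.8100 intr=35.8900 cont=38.8751 V=38.8751[hold]; j=2 S=145.9185 intr=0.0000 cont=16.2086 V=16.2086[hold]  S*(2)=65.5626
k=1: j=0 S=80.0792 intr=53.6208 cont=52.7948 V=53.6208[EX]; j=1 S=119.4667 intr=14.2333 cont=27.2272 V=27.2272[hold]  S*(1)=80.0792
k=0: j=0 S=97.8100 intr=35.8900 cont=39.9155 V=39.9155[hold]  S*(0)=-

price = 39.9155
boundary = - 80.0792 65.5626 80.0792 65.5626 80.0792 97.8100 80.0792
tree:
39.9155
53.6208 27.2272
68.1374 38.8751 16.2086
80.0224 53.6208 25.0808 7.6570
89.7530 68.1374 37.4798 13.2149 2.2123
97.7196 80.0224 53.6208 22.2022 4.4399 0.0000
104.2421 89.7530 68.1374 35.8900 8.9106 0.0000 0.0000
109.5821 97.7196 80.0224 53.6208 17.8830 0.0000 0.0000 0.0000
113.9542 104.2421 89.7530 68.1374 35.8900 0.0000 0.0000 0.0000 0.0000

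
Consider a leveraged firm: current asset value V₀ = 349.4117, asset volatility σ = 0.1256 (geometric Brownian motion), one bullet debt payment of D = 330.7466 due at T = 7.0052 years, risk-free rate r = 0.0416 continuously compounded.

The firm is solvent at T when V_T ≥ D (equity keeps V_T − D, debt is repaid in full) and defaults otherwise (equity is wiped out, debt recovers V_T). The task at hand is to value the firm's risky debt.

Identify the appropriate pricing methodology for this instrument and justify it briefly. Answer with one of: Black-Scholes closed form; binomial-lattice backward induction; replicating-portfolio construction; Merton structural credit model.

framework: Merton structural credit model

Key observation: the data describe a firm's assets (V₀ = 349.4117, GBM) and a single zero-coupon debt of face 330.7466, so credit quantities follow from equity-as-call in the structural model.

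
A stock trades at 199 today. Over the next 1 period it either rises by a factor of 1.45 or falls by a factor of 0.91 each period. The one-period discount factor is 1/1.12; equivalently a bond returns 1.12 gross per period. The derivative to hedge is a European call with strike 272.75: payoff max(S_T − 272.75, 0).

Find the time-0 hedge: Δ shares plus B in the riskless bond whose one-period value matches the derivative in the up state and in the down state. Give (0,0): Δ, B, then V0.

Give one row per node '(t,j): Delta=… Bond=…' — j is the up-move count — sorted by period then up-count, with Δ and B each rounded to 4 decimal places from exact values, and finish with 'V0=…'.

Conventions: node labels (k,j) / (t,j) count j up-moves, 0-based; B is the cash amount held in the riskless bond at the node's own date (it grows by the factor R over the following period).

(0,0): Delta=0.1470 Bond=-23.7731
V0=5.4861

Since d<R<u, set p* = (R−d)/(u−d) = 0.3889; price each node as the discounted p*-expectation of its children.
Terminal payoffs: V(1,0)=0.0000, V(1,1)=15.8000
  t=0,j=0: stock 199.0000 → up 288.5500 (V=15.8000), down 181.0900 (V=0.0000). Price 5.4861; hedge Δ=0.1470, bond B=-23.7731.
Sanity check at the root: Δ(0,0)·S0 + B(0,0) reproduces V0 = 5.4861.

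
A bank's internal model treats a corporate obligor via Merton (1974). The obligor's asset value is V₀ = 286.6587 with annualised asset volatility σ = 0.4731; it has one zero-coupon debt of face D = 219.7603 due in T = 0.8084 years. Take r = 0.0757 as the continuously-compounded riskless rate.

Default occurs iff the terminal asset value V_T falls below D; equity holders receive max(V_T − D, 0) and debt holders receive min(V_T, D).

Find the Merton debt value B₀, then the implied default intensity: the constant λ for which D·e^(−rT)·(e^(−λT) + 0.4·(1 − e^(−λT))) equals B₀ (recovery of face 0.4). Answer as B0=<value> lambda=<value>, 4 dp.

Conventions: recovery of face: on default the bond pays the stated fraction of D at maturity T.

With assets at 286.6587 and a single debt payment of 219.7603 at 0.8084 years:
d₁ = [ln(V₀/D) + (r + σ²/2)T] / (σ√T)
   = [ln(286.6587/219.7603) + (0.0757 + 0.5·0.4731²)·0.8084] / (0.4731·√0.8084)
   = [0.265755 + 0.151665] / 0.425369 = 0.981313
d₂ = d₁ − σ√T = 0.981313 − 0.425369 = 0.555944
N(d₁) = 0.836781,  N(d₂) = 0.710875,  e^(−rT) = 0.940639
E₀ = V₀·N(d₁) − D·e^(−rT)·N(d₂)
   = 286.6587·0.836781 − 219.7603·0.940639·0.710875 = 92.921825
B₀ = V₀ − E₀ = 286.6587 − 92.921825 = 193.736875
e^(−λT) = (B₀·e^(rT)/D − 0.4)/(1 − 0.4) = (193.7369·1.063107/219.7603 − 0.4)/0.6 = 0.89536160
λ = −ln(0.89536160)/0.8084 = 0.136724

B0=193.7369 lambda=0.1367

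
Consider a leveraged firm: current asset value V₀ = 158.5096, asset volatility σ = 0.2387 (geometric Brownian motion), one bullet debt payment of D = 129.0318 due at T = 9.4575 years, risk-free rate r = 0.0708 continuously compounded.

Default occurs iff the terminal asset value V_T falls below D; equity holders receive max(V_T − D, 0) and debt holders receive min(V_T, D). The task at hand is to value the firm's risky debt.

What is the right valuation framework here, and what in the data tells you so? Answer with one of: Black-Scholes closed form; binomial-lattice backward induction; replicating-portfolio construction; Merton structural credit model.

Key observation: the asked-for credit quantity lives on the firm's capital structure — asset value, asset volatility, debt face 129.0318 — which is the structural model's domain.

framework: Merton structural credit model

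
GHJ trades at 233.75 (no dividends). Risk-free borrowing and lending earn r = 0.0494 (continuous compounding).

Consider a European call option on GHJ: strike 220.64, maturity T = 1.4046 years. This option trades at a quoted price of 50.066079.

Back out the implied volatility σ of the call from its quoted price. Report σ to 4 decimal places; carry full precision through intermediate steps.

At σ = 0.3329 the Black–Scholes value reproduces the quote:
σ√T = 0.3329·√1.4046 = 0.394539
d₁ = (ln(S/K) + (r+σ²/2)T) / (σ√T) = (ln(233.75/220.64) + (0.0494+0.3329²/2)·1.4046) / 0.394539 = (0.057720 + 0.147218) / 0.394539 = 0.519435
d₂ = d₁ − σ√T = 0.519435 − 0.394539 = 0.124896
e^{−rT} = 0.932965
N(d₁) = 0.698271,  N(d₂) = 0.549697
V = S·N(d₁) − K·e^{−rT}·N(d₂) = 163.220937 − 113.154859 = 50.066079 (equal to the quote); since ∂V/∂σ > 0 for all σ, the implied volatility is unique

sigma = 0.3329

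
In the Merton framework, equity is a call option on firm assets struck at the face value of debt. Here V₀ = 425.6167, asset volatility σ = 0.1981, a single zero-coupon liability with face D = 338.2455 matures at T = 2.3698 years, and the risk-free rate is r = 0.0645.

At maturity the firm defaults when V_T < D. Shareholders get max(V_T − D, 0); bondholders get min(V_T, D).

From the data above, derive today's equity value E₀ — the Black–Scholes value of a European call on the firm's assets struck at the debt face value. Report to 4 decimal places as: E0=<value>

Work the structural quantities from V₀ = 425.6167 against face 338.2455:
d₁ = [ln(V₀/D) + (r + σ²/2)T] / (σ√T)
   = [ln(425.6167/338.2455) + (0.0645 + 0.5·0.1981²)·2.3698] / (0.1981·√2.3698)
   = [0.229767 + 0.199352] / 0.304958 = 1.407141
d₂ = d₁ − σ√T = 1.407141 − 0.304958 = 1.102182
N(d₁) = 0.920307,  N(d₂) = 0.864809,  e^(−rT) = 0.858257
E₀ = V₀·N(d₁) − D·e^(−rT)·N(d₂)
   = 425.6167·0.920307 − 338.2455·0.858257·0.864809 = 140.642842

E0=140.6428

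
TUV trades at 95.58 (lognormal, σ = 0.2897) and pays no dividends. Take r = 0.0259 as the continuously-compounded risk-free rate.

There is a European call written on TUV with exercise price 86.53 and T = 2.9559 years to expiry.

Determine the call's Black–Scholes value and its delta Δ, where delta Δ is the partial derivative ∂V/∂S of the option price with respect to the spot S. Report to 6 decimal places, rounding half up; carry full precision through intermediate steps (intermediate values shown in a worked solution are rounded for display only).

price = 26.036993
Δ = 0.726566

σ√T = 0.2897·√2.9559 = 0.498073
d₁ = (ln(S/K) + (r+σ²/2)T) / (σ√T) = (ln(95.58/86.53) + (0.0259+0.2897²/2)·2.9559) / 0.498073 = (0.099472 + 0.200596) / 0.498073 = 0.602459
d₂ = d₁ − σ√T = 0.602459 − 0.498073 = 0.104386
e^{−rT} = 0.926299
N(d₁) = 0.726566,  N(d₂) = 0.541568
Call price V = S·N(d₁) − K·e^{−rT}·N(d₂) = 69.445146 − 43.408153 = 26.036993
Δ = N(d₁) = 0.726566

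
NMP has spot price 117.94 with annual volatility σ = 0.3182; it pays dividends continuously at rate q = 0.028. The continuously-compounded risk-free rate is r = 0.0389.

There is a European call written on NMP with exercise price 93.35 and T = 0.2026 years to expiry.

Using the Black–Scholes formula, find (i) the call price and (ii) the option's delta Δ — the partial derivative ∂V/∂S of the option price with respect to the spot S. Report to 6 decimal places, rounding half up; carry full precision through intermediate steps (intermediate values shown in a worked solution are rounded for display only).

σ√T = 0.3182·√0.2026 = 0.143225
d₁ = (ln(S/K) + (r−q+σ²/2)T) / (σ√T) = (ln(117.94/93.35) + (0.0389−0.028+0.3182²/2)·0.2026) / 0.143225 = (0.233820 + 0.012465) / 0.143225 = 1.719565
d₂ = d₁ − σ√T = 1.719565 − 0.143225 = 1.576339
e^{−rT} = 0.992150
e^{−qT} = 0.994343
N(d₁) = 0.957244,  N(d₂) = 0.942526
Call price V = S·e^{−qT}·N(d₁) − K·e^{−rT}·N(d₂) = 112.258749 − 87.294123 = 24.964625
Δ = e^{−qT}·N(d₁) = 0.951829

price = 24.964625
Δ = 0.951829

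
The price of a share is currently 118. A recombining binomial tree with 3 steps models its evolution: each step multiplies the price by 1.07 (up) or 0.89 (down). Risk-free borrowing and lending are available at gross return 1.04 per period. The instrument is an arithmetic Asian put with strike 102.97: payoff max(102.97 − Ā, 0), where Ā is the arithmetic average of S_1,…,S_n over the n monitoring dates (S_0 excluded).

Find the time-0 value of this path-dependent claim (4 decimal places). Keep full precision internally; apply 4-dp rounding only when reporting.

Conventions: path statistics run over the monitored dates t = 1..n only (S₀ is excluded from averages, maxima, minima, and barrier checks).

Set p* = 0.8333 (from d < R < u); the path-dependent value is the discounted p*-expectation over all price paths.
Enumerate all 2^3 = 8 price paths (U = up ×1.07, D = down ×0.89); each path with k up-moves has probability p*^k·(1−p*)^(3−k).
DDD: Ā=93.8914, payoff=9.0786, prob=0.004630
UDD: Ā=112.8806, payoff=0.0000, prob=0.023148
DUD: Ā=105.8006, payoff=0.0000, prob=0.023148
UUD: Ā=127.1985, payoff=0.0000, prob=0.115741
DDU: Ā=99.4994, payoff=3.4706, prob=0.023148
UDU: Ā=119.6229, payoff=0.0000, prob=0.115741
DUU: Ā=112.5429, payoff=0.0000, prob=0.115741
UUU: Ā=135.3044, payoff=0.0000, prob=0.578704
Price = Σ prob·payoff / R^3 = 0.122367 / 1.124864 = 0.1088

price = 0.1088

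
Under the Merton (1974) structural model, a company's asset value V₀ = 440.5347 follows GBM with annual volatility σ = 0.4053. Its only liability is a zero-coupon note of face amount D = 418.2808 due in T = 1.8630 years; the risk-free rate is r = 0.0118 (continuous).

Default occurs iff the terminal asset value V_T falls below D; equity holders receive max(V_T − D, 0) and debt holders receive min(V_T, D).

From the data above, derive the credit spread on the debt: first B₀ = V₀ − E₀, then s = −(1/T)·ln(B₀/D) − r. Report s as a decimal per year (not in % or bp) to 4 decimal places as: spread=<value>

spread=0.1131

Work the structural quantities from V₀ = 440.5347 against face 418.2808:
d₁ = [ln(V₀/D) + (r + σ²/2)T] / (σ√T)
   = [ln(440.5347/418.2808) + (0.0118 + 0.5·0.4053²)·1.8630] / (0.4053·√1.8630)
   = [0.051836 + 0.174999] / 0.553201 = 0.410041
d₂ = d₁ − σ√T = 0.410041 − 0.553201 = -0.143160
N(d₁) = 0.659112,  N(d₂) = 0.443082,  e^(−rT) = 0.978256
E₀ = V₀·N(d₁) − D·e^(−rT)·N(d₂)
   = 440.5347·0.659112 − 418.2808·0.978256·0.443082 = 109.058881
B₀ = V₀ − E₀ = 440.5347 − 109.058881 = 331.475819
spread = −(1/T)·ln(B₀/D) − r = −(1/1.8630)·ln(331.475819/418.2808) − 0.0118 = 0.11305138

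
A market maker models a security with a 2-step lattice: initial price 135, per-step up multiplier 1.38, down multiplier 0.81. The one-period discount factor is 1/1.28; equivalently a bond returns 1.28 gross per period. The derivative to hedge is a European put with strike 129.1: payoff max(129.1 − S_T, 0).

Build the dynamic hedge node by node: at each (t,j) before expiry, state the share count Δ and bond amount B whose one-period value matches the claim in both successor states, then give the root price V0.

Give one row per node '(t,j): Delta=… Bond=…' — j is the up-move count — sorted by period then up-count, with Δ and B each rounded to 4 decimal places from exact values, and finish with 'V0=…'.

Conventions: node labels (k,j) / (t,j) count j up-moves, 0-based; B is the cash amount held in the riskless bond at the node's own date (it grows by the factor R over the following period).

(0,0): Delta=-0.0722 Bond=10.5063
(1,0): Delta=-0.6502 Bond=76.6537
(1,1): Delta=0.0000 Bond=0.0000
V0=0.7613

Since d<R<u, set p* = (R−d)/(u−d) = 0.8246; price each node as the discounted p*-expectation of its children.
Terminal payoffs: V(2,0)=40.5265, V(2,1)=0.0000, V(2,2)=0.0000
(1,0): S=109.3500. Δ = (V_up−V_dn)/(S_up−S_dn) = (0.0000−40.5265)/(150.9030−88.5735) = -0.6502. V = [p*·0.0000 + (1−p*)·40.5265]/1.28 = 5.5546. B = V − Δ·S = 76.6537.
(1,1): S=186.3000. Δ = (V_up−V_dn)/(S_up−S_dn) = (0.0000−0.0000)/(257.0940−150.9030) = 0.0000. V = [p*·0.0000 + (1−p*)·0.0000]/1.28 = 0.0000. B = V − Δ·S = 0.0000.
(0,0): S=135.0000. Δ = (V_up−V_dn)/(S_up−S_dn) = (0.0000−5.5546)/(186.3000−109.3500) = -0.0722. V = [p*·0.0000 + (1−p*)·5.5546]/1.28 = 0.7613. B = V − Δ·S = 10.5063.
As a check, the time-0 holding Δ(0,0)·S0 + B(0,0) comes to 0.7613 — exactly V0.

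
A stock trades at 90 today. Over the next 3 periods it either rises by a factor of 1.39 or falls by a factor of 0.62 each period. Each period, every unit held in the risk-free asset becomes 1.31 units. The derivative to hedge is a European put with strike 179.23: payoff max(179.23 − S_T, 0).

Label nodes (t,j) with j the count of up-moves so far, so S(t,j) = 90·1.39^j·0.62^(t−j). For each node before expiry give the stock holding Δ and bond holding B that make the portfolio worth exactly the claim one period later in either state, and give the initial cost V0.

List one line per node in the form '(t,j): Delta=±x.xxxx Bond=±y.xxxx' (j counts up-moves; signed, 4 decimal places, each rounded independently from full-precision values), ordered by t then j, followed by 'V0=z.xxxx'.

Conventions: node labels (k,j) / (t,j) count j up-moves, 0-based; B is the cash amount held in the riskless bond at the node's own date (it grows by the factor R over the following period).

Arbitrage-free pricing uses the up-move probability p* = (R−d)/(u−d) = 0.8961, discounting each step at R = 1.31.
Expiry values: V(3,0)=157.7805, V(3,1)=131.1416, V(3,2)=71.4188, V(3,3)=0.0000
  t=2,j=0: stock 34.5960 → up 48.0884 (V=131.1416), down 21.4495 (V=157.7805). Price 102.2208; hedge Δ=-1.0000, bond B=136.8168.
  t=2,j=1: stock 77.5620 → up 107.8112 (V=71.4188), down 48.0884 (V=131.1416). Price 59.2548; hedge Δ=-1.0000, bond B=136.8168.
  t=2,j=2: stock 173.8890 → up 241.7057 (V=0.0000), down 107.8112 (V=71.4188). Price 5.6642; hedge Δ=-0.5334, bond B=98.4159.
  t=1,j=0: stock 55.8000 → up 77.5620 (V=59.2548), down 34.5960 (V=102.2208). Price 48.6403; hedge Δ=-1.0000, bond B=104.4403.
  t=1,j=1: stock 125.1000 → up 173.8890 (V=5.6642), down 77.5620 (V=59.2548). Price 8.5741; hedge Δ=-0.5563, bond B=78.1722.
  t=0,j=0: stock 90.0000 → up 125.1000 (V=8.5741), down 55.8000 (V=48.6403). Price 9.7228; hedge Δ=-0.5782, bond B=61.7568.
Check: Δ(0,0)·S0 + B(0,0) = 9.7228 = V0.

(0,0): Delta=-0.5782 Bond=61.7568
(1,0): Delta=-1.0000 Bond=104.4403
(1,1): Delta=-0.5563 Bond=78.1722
(2,0): Delta=-1.0000 Bond=136.8168
(2,1): Delta=-1.0000 Bond=136.8168
(2,2): Delta=-0.5334 Bond=98.4159
V0=9.7228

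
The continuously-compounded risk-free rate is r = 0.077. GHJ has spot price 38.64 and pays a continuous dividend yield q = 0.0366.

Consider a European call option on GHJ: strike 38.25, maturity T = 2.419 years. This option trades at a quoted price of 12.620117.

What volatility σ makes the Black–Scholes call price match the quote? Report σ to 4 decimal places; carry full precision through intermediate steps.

At σ = 0.5297 the Black–Scholes value reproduces the quote:
σ√T = 0.5297·√2.419 = 0.823850
d₁ = (ln(S/K) + (r−q+σ²/2)T) / (σ√T) = (ln(38.64/38.25) + (0.077−0.0366+0.5297²/2)·2.419) / 0.823850 = (0.010144 + 0.437092) / 0.823850 = 0.542861
d₂ = d₁ − σ√T = 0.542861 − 0.823850 = -0.280988
e^{−rT} = 0.830055
e^{−qT} = 0.915271
N(d₁) = 0.706387,  N(d₂) = 0.389360
V = S·e^{−qT}·N(d₁) − K·e^{−rT}·N(d₂) = 24.982138 − 12.362021 = 12.620117 (matching the quote); vega is positive throughout, so no other σ reproduces this price

sigma = 0.5297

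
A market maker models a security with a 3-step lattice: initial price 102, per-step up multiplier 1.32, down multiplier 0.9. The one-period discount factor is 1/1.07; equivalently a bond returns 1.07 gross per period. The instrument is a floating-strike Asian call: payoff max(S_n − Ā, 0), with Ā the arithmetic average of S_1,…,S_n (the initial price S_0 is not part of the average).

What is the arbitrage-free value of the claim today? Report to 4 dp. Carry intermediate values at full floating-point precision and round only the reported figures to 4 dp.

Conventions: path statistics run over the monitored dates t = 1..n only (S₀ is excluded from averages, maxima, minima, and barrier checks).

With p* = (R−d)/(u−d) = 0.4048, sum probability × payoff across the paths and divide by R^3.
Enumerate all 2^3 = 8 price paths (U = up ×1.32, D = down ×0.9); each path with k up-moves has probability p*^k·(1−p*)^(3−k).
DDD: Ā=82.9260, payoff=0.0000, prob=0.210898
UDD: Ā=121.6248, payoff=0.0000, prob=0.143411
DUD: Ā=107.3448, payoff=1.7136, prob=0.143411
UUD: Ā=157.4390, payoff=2.5133, prob=0.097519
DDU: Ā=94.4928, payoff=14.5656, prob=0.143411
UDU: Ā=138.5894, payoff=21.3629, prob=0.097519
DUU: Ā=124.3094, payoff=35.6429, prob=0.097519
UUU: Ā=182.3205, payoff=52.2762, prob=0.066313
Price = Σ prob·payoff / R^3 = 11.605451 / 1.225043 = 9.4735

price = 9.4735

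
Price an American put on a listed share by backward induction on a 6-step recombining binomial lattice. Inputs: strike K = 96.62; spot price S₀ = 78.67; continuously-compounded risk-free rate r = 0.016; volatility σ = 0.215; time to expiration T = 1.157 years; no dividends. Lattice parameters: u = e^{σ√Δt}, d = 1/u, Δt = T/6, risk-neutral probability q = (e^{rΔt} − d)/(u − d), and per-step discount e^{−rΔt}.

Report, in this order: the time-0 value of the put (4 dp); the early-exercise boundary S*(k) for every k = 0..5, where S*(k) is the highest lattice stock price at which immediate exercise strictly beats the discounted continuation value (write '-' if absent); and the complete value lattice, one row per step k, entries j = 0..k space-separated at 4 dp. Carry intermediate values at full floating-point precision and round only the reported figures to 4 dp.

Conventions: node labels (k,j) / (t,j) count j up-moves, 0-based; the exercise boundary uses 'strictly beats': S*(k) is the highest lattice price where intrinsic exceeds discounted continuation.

price = 19.0408
boundary = - 71.5824 65.1334 71.5824 78.6700 86.4594
tree:
19.0408
25.0376 12.9871
31.4866 18.4558 7.4390
37.3547 25.0376 11.7963 3.0002
42.6940 31.4866 17.9500 5.5355 0.4092
47.5524 37.3547 25.0376 10.1606 0.8091 0.0000
51.9730 42.6940 31.4866 17.9500 1.6000 0.0000 0.0000

Δt=0.19283, u=1.09901, d=0.90991, q=0.49275, disc=e^(-rΔt)=0.99692
k=6 terminal: V=max(K-S,0) → 51.9730 42.6940 31.4866 17.9500 1.6000 0.0000 0.0000
k=5: j=0 S=49.0676 intr=47.5524 cont=47.2547 V=47.5524[EX]; j=1 S=59.2653 intr=37.3547 cont=37.0570 V=37.3547[EX]; j=2 S=71.5824 intr=25.0376 cont=24.7399 V=25.0376[EX]; j=3 S=86.4594 intr=10.1606 cont=9.8630 V=10.1606[EX]; j=4 S=104.4282 intr=0.0000 cont=0.8091 V=0.8091[hold]; j=5 S=126.1314 intr=0.0000 cont=0.0000 V=0.0000[hold]  S*(5)=86.4594
k=4: j=0 S=53.9260 intr=42.6940 cont=42.3964 V=42.6940[EX]; j=1 S=65.1334 intr=31.4866 cont=31.1890 V=31.4866[EX]; j=2 S=78.6700 intr=17.9500 cont=17.6524 V=17.9500[EX]; j=3 S=95.0200 intr=1.6000 cont=5.5355 V=5.5355[hold]; j=4 S=114.7679 intr=0.0000 cont=0.4092 V=0.4092[hold]  S*(4)=78.6700
k=3: j=0 S=59.2653 intr=37.3547 cont=37.0570 V=37.3547[EX]; j=1 S=71.5824 intr=25.0376 cont=24.7399 V=25.0376[EX]; j=2 S=86.4594 intr=10.1606 cont=11.7963 V=11.7963[hold]; j=3 S=104.4282 intr=0.0000 cont=3.0002 V=3.0002[hold]  S*(3)=71.5824
k=2: j=0 S=65.1334 intr=31.4866 cont=31.1890 V=31.4866[EX]; j=1 S=78.6700 intr=17.9500 cont=18.4558 V=18.4558[hold]; j=2 S=95.0200 intr=1.6000 cont=7.4390 V=7.4390[hold]  S*(2)=65.1334
k=1: j=0 S=71.5824 intr=25.0376 cont=24.9884 V=25.0376[EX]; j=1 S=86.4594 intr=10.1606 cont=12.9871 V=12.9871[hold]  S*(1)=71.5824
k=0: j=0 S=78.6700 intr=17.9500 cont=19.0408 V=19.0408[hold]  S*(0)=-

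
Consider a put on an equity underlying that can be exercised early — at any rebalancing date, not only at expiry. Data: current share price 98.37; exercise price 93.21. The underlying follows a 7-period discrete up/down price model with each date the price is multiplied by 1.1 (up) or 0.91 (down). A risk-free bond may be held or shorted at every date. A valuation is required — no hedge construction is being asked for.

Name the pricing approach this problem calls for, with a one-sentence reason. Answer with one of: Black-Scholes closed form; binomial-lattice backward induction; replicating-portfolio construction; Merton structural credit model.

Key observation: the defining feature is the embedded early-exercise option across 7 discrete dates on the spot-98.37 tree; pricing the strike-93.21 put means working backward with an exercise test at every node.

framework: binomial-lattice backward induction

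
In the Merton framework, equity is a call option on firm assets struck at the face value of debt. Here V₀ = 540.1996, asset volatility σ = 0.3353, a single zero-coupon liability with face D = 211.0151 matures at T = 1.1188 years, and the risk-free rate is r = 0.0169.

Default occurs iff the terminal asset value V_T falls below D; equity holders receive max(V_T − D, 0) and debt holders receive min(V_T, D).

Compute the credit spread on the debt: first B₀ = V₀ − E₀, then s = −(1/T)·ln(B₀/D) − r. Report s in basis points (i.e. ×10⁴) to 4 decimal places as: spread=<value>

spread=5.2919

With assets at 540.1996 and a single debt payment of 211.0151 at 1.1188 years:
d₁ = [ln(V₀/D) + (r + σ²/2)T] / (σ√T)
   = [ln(540.1996/211.0151) + (0.0169 + 0.5·0.3353²)·1.1188] / (0.3353·√1.1188)
   = [0.940009 + 0.081799] / 0.354658 = 2.881108
d₂ = d₁ − σ√T = 2.881108 − 0.354658 = 2.526449
N(d₁) = 0.998019,  N(d₂) = 0.994239,  e^(−rT) = 0.981270
E₀ = V₀·N(d₁) − D·e^(−rT)·N(d₂)
   = 540.1996·0.998019 − 211.0151·0.981270·0.994239 = 333.259388
B₀ = V₀ − E₀ = 540.1996 − 333.259388 = 206.940212
spread = −(1/T)·ln(B₀/D) − r = −(1/1.1188)·ln(206.940212/211.0151) − 0.0169 = 0.00052919
in basis points: 0.00052919 × 10⁴ = 5.2919 bp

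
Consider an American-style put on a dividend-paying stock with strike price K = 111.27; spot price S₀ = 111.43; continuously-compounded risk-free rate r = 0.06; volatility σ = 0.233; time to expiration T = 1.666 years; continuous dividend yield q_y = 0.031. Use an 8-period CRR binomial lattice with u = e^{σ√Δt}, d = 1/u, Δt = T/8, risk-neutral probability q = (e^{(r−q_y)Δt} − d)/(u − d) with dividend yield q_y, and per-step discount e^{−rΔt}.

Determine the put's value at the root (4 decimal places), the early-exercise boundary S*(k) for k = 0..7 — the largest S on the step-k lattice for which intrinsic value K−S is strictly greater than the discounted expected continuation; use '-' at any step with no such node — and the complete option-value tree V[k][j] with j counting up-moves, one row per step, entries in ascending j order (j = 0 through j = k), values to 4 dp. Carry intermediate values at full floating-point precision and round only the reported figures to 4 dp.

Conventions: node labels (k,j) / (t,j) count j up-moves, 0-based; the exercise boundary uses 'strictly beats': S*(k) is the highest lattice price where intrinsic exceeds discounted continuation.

params: Δt=0.20825 u=1.11219 d=0.89913 q=0.50187 e^(-rΔt)=0.98758
t_8 payoffs: 63.6729 52.3944 38.4432 21.1862 0.0000 0.0000 0.0000 0.0000 0.0000
t_7: node(7,0) S=52.9368 payoff=58.3332 vs cont=57.2922 → 58.3332 [stop]  node(7,1) S=65.4807 payoff=45.7893 vs cont=44.8290 → 45.7893 [stop]  node(7,2) S=80.9970 payoff=30.2730 vs cont=29.4126 → 30.2730 [stop]  node(7,3) S=100.1900 payoff=11.0800 vs cont=10.4224 → 11.0800 [stop]  node(7,4) S=123.9310 payoff=0.0000 vs cont=0.0000 → 0.0000 [wait]  node(7,5) S=153.2976 payoff=0.0000 vs cont=0.0000 → 0.0000 [wait]  node(7,6) S=189.6229 payoff=0.0000 vs cont=0.0000 → 0.0000 [wait]  node(7,7) S=234.5559 payoff=0.0000 vs cont=0.0000 → 0.0000 [wait]  ⇒ S*(7)=100.1900
t_6: node(6,0) S=58.8756 payoff=52.3944 vs cont=51.3916 → 52.3944 [stop]  node(6,1) S=72.8268 payoff=38.4432 vs cont=37.5302 → 38.4432 [stop]  node(6,2) S=90.0838 payoff=21.1862 vs cont=20.3842 → 21.1862 [stop]  node(6,3) S=111.4300 payoff=0.0000 vs cont=5.4507 → 5.4507 [wait]  node(6,4) S=137.8344 payoff=0.0000 vs cont=0.0000 → 0.0000 [wait]  node(6,5) S=170.4956 payoff=0.0000 vs cont=0.0000 → 0.0000 [wait]  node(6,6) S=210.8961 payoff=0.0000 vs cont=0.0000 → 0.0000 [wait]  ⇒ S*(6)=90.0838
t_5: node(5,0) S=65.4807 payoff=45.7893 vs cont=44.8290 → 45.7893 [stop]  node(5,1) S=80.9970 payoff=30.2730 vs cont=29.4126 → 30.2730 [stop]  node(5,2) S=100.1900 payoff=11.0800 vs cont=13.1239 → 13.1239 [wait]  node(5,3) S=123.9310 payoff=0.0000 vs cont=2.6814 → 2.6814 [wait]  node(5,4) S=153.2976 payoff=0.0000 vs cont=0.0000 → 0.0000 [wait]  node(5,5) S=189.6229 payoff=0.0000 vs cont=0.0000 → 0.0000 [wait]  ⇒ S*(5)=80.9970
t_4: node(4,0) S=72.8268 payoff=38.4432 vs cont=37.5302 → 38.4432 [stop]  node(4,1) S=90.0838 payoff=21.1862 vs cont=21.3973 → 21.3973 [wait]  node(4,2) S=111.4300 payoff=0.0000 vs cont=7.7852 → 7.7852 [wait]  node(4,3) S=137.8344 payoff=0.0000 vs cont=1.3191 → 1.3191 [wait]  node(4,4) S=170.4956 payoff=0.0000 vs cont=0.0000 → 0.0000 [wait]  ⇒ S*(4)=72.8268
t_3: node(3,0) S=80.9970 payoff=30.2730 vs cont=29.5172 → 30.2730 [stop]  node(3,1) S=100.1900 payoff=11.0800 vs cont=14.3849 → 14.3849 [wait]  node(3,2) S=123.9310 payoff=0.0000 vs cont=4.4837 → 4.4837 [wait]  node(3,3) S=153.2976 payoff=0.0000 vs cont=0.6489 → 0.6489 [wait]  ⇒ S*(3)=80.9970
t_2: node(2,0) S=90.0838 payoff=21.1862 vs cont=22.0223 → 22.0223 [wait]  node(2,1) S=111.4300 payoff=0.0000 vs cont=9.2988 → 9.2988 [wait]  node(2,2) S=137.8344 payoff=0.0000 vs cont=2.5273 → 2.5273 [wait]  ⇒ S*(2)=-
t_1: node(1,0) S=100.1900 payoff=11.0800 vs cont=15.4425 → 15.4425 [wait]  node(1,1) S=123.9310 payoff=0.0000 vs cont=5.8271 → 5.8271 [wait]  ⇒ S*(1)=-
t_0: node(0,0) S=111.4300 payoff=0.0000 vs cont=10.4850 → 10.4850 [wait]  ⇒ S*(0)=-

price = 10.4850
boundary = - - - 80.9970 72.8268 80.9970 90.0838 100.1900
tree:
10.4850
15.4425 5.8271
22.0223 9.2988 2.5273
30.2730 14.3849 4.4837 0.6489
38.4432 21.3973 7.7852 1.3191 0.0000
45.7893 30.2730 13.1239 2.6814 0.0000 0.0000
52.3944 38.4432 21.1862 5.4507 0.0000 0.0000 0.0000
58.3332 45.7893 30.2730 11.0800 0.0000 0.0000 0.0000 0.0000
63.6729 52.3944 38.4432 21.1862 0.0000 0.0000 0.0000 0.0000 0.0000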